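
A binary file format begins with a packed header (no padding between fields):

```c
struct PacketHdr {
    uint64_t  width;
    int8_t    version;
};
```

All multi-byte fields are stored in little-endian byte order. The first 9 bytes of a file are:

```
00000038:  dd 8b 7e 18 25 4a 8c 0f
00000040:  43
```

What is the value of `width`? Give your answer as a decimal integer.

`width` is the first field, at byte offset 0, occupying 8 bytes.
Bytes at offsets 0..7: DD 8B 7E 18 25 4A 8C 0F.
Little-endian stores the least-significant byte at the lowest address.
Reassemble most-significant byte first: 0F 8C 4A 25 18 7E 8B DD → 0x0F8C4A25187E8BDD.
0x0F8C4A25187E8BDD = 1120351930493602781.

1120351930493602781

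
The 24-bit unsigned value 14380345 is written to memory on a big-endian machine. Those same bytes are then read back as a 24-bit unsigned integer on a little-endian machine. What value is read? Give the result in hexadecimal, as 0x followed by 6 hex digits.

0x396DDB

14380345 in 24-bit hexadecimal is 0xDB6D39.
Stored big-endian, the bytes at ascending addresses are DB 6D 39.
Read back as little-endian, the first byte is least significant, giving 0x396DDB.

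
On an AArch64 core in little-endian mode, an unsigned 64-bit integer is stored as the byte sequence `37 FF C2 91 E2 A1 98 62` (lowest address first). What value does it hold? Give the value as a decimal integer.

Little-endian stores the least-significant byte at the lowest address.
Reassemble most-significant byte first: 62 98 A1 E2 91 C2 FF 37 → 0x6298A1E291C2FF37.
0x6298A1E291C2FF37 = 7104606406657113911.

7104606406657113911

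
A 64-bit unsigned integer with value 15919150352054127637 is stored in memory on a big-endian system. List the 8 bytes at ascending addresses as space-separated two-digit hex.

15919150352054127637 in hexadecimal, padded to 64 bits, is 0xDCEC2EE6E4388C15.
Split into bytes (most-significant first): DC EC 2E E6 E4 38 8C 15.
In big-endian order the high byte comes first in memory.
So the memory order matches the most-significant-first order: DC EC 2E E6 E4 38 8C 15.

DC EC 2E E6 E4 38 8C 15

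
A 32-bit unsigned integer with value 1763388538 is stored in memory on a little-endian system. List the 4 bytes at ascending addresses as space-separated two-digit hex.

7A 2C 1B 69

1763388538 in hexadecimal, padded to 32 bits, is 0x691B2C7A.
Split into bytes (most-significant first): 69 1B 2C 7A.
Little-endian stores the least-significant byte at the lowest address.
So at ascending addresses the bytes are 7A 2C 1B 69.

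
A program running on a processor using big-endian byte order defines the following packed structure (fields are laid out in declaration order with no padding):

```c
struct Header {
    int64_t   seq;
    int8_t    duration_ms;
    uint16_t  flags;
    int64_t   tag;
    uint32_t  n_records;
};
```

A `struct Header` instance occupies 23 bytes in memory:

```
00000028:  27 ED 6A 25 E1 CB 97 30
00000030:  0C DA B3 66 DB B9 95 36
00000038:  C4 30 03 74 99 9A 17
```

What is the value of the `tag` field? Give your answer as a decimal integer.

7411721662288375811

`tag` follows `seq` (8 B), `duration_ms` (1 B), `flags` (2 B), so it starts at offset 8 + 1 + 2 = 11 and occupies 8 bytes.
Bytes at offsets 11..18: 66 DB B9 95 36 C4 30 03.
Big-endian stores the most-significant byte at the lowest address.
The bytes are already most-significant first: 0x66DBB99536C43003.
0x66DBB99536C43003 = 7411721662288375811.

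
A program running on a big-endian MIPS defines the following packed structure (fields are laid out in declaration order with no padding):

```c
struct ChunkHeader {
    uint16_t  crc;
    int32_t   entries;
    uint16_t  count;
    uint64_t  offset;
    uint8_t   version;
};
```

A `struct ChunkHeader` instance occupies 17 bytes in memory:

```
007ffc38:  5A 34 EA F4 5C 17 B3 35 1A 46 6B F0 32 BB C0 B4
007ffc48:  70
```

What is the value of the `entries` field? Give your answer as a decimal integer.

-353084393

`entries` follows `crc` (2 bytes), so it starts at byte offset 2 and occupies 4 bytes.
Bytes at offsets 2..5: EA F4 5C 17.
Big-endian stores the most-significant byte at the lowest address.
The bytes are already most-significant first: 0xEAF45C17.
Top bit is set, so as a signed 32-bit value this is 0xEAF45C17 − 2^32 = -353084393.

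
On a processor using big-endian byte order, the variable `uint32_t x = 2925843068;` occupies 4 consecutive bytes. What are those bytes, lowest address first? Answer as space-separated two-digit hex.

2925843068 in hexadecimal, padded to 32 bits, is 0xAE64D27C.
Split into bytes (most-significant first): AE 64 D2 7C.
In big-endian order the high byte comes first in memory.
So the memory order matches the most-significant-first order: AE 64 D2 7C.

AE 64 D2 7C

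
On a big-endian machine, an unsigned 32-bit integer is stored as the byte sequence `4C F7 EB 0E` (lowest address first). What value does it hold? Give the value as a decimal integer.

Big-endian: lowest address holds the most-significant byte.
The bytes are already most-significant first: 0x4CF7EB0E.
0x4CF7EB0E = 1291315982.

1291315982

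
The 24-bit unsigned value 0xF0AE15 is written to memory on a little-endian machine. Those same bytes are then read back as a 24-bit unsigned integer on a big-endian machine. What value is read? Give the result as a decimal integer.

1421040

Stored little-endian, the bytes at ascending addresses are 15 AE F0.
Read back as big-endian, the last byte is least significant, giving 0x15AEF0.
0x15AEF0 = 1421040.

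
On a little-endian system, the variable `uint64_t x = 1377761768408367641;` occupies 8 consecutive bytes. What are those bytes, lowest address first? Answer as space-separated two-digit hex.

19 42 18 57 07 CB 1E 13

1377761768408367641 in hexadecimal, padded to 64 bits, is 0x131ECB0757184219.
Split into bytes (most-significant first): 13 1E CB 07 57 18 42 19.
Little-endian stores the least-significant byte at the lowest address.
So at ascending addresses the bytes are 19 42 18 57 07 CB 1E 13.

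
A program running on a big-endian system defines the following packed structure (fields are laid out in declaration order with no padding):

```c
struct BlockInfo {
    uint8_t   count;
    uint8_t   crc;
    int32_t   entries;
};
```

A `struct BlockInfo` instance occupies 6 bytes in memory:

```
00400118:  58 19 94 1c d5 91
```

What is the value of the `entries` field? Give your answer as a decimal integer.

-1810049647

`entries` follows `count` (1 B), `crc` (1 B), so it starts at offset 1 + 1 = 2 and occupies 4 bytes.
Bytes at offsets 2..5: 94 1C D5 91.
Big-endian: lowest address holds the most-significant byte.
The bytes are already most-significant first: 0x941CD591.
Top bit is set, so as a signed 32-bit value this is 0x941CD591 − 2^32 = -1810049647.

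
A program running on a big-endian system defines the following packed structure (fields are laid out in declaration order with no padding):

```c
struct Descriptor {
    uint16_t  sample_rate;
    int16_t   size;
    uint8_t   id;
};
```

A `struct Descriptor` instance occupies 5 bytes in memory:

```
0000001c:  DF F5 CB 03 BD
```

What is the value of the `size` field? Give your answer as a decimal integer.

`size` follows `sample_rate` (2 bytes), so it starts at byte offset 2 and occupies 2 bytes.
Bytes at offsets 2..3: CB 03.
Big-endian: lowest address holds the most-significant byte.
The bytes are already most-significant first: 0xCB03.
Top bit is set, so as a signed 16-bit value this is 0xCB03 − 2^16 = -13565.

-13565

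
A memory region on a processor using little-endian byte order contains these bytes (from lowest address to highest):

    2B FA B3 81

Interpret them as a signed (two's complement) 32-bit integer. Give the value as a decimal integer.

Little-endian stores the least-significant byte at the lowest address.
Reassemble most-significant byte first: 81 B3 FA 2B → 0x81B3FA2B.
Top bit is set, so as a signed 32-bit value this is 0x81B3FA2B − 2^32 = -2118911445.

-2118911445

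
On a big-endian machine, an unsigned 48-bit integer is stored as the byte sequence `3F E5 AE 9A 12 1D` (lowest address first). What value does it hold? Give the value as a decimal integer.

70255709393437

Big-endian stores the most-significant byte at the lowest address.
The bytes are already most-significant first: 0x3FE5AE9A121D.
0x3FE5AE9A121D = 70255709393437.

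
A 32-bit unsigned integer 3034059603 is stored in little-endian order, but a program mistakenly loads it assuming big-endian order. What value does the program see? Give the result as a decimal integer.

3034059603 in 32-bit hexadecimal is 0xB4D81353.
Stored little-endian, the bytes at ascending addresses are 53 13 D8 B4.
Read back as big-endian, the last byte is least significant, giving 0x5313D8B4.
0x5313D8B4 = 1393809588.

1393809588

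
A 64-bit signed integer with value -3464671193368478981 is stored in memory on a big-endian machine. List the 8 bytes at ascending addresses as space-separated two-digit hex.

Two's complement of -3464671193368478981 in 64 bits: 3464671193368478981 = 0x3014FC180041C505; invert → 0xCFEB03E7FFBE3AFA; add 1 → 0xCFEB03E7FFBE3AFB.
Split into bytes (most-significant first): CF EB 03 E7 FF BE 3A FB.
Big-endian stores the most-significant byte at the lowest address.
So the memory order matches the most-significant-first order: CF EB 03 E7 FF BE 3A FB.

CF EB 03 E7 FF BE 3A FB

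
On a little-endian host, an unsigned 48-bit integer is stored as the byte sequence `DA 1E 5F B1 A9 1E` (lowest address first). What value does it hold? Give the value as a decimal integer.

33714174107354

In little-endian order the low byte comes first in memory.
Reassemble most-significant byte first: 1E A9 B1 5F 1E DA → 0x1EA9B15F1EDA.
0x1EA9B15F1EDA = 33714174107354.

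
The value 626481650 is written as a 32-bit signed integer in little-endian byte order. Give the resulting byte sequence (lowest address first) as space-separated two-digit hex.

F2 59 57 25

626481650 in hexadecimal, padded to 32 bits, is 0x255759F2.
Split into bytes (most-significant first): 25 57 59 F2.
Little-endian stores the least-significant byte at the lowest address.
So at ascending addresses the bytes are F2 59 57 25.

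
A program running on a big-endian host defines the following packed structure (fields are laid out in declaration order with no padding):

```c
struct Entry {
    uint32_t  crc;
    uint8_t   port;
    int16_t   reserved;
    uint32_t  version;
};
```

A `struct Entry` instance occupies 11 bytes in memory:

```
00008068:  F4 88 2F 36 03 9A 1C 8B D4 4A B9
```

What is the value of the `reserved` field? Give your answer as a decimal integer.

`reserved` follows `crc` (4 B), `port` (1 B), so it starts at offset 4 + 1 = 5 and occupies 2 bytes.
Bytes at offsets 5..6: 9A 1C.
Big-endian: lowest address holds the most-significant byte.
The bytes are already most-significant first: 0x9A1C.
Top bit is set, so as a signed 16-bit value this is 0x9A1C − 2^16 = -26084.

-26084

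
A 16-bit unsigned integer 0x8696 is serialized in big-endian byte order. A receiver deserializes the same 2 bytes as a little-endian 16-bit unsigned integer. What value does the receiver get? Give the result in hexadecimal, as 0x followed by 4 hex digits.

Stored big-endian, the bytes at ascending addresses are 86 96.
Read back as little-endian, the first byte is least significant, giving 0x9686.

0x9686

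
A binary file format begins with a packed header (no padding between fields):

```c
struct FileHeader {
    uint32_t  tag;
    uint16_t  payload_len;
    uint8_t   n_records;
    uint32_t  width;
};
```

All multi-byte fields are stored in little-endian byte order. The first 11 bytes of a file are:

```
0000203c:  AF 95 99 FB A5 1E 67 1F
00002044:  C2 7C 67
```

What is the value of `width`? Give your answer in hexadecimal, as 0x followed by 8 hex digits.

`width` follows `tag` (4 B), `payload_len` (2 B), `n_records` (1 B), so it starts at offset 4 + 2 + 1 = 7 and occupies 4 bytes.
Bytes at offsets 7..10: 1F C2 7C 67.
In little-endian order the low byte comes first in memory.
Reassemble most-significant byte first: 67 7C C2 1F → 0x677CC21F.

0x677CC21F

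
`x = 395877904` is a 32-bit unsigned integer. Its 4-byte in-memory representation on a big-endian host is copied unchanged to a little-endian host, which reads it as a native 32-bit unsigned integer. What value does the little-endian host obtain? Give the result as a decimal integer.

395877904 in 32-bit hexadecimal is 0x17989E10.
Stored big-endian, the bytes at ascending addresses are 17 98 9E 10.
Read back as little-endian, the first byte is least significant, giving 0x109E9817.
0x109E9817 = 278829079.

278829079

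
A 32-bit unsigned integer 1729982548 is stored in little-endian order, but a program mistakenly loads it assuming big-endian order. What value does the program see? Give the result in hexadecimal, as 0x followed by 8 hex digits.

1729982548 in 32-bit hexadecimal is 0x671D7054.
Stored little-endian, the bytes at ascending addresses are 54 70 1D 67.
Read back as big-endian, the last byte is least significant, giving 0x54701D67.

0x54701D67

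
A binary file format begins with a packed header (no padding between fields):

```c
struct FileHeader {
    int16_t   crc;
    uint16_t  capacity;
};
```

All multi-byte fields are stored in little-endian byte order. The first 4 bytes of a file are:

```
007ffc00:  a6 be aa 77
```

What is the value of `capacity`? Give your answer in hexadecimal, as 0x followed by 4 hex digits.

0x77AA

`capacity` follows `crc` (2 bytes), so it starts at byte offset 2 and occupies 2 bytes.
Bytes at offsets 2..3: AA 77.
Little-endian stores the least-significant byte at the lowest address.
Reassemble most-significant byte first: 77 AA → 0x77AA.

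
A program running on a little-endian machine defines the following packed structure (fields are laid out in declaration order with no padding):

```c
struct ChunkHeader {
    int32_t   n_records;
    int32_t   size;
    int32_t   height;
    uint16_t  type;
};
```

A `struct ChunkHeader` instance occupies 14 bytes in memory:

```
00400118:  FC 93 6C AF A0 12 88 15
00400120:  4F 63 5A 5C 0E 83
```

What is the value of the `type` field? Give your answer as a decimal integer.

33550

`type` follows `n_records` (4 B), `size` (4 B), `height` (4 B), so it starts at offset 4 + 4 + 4 = 12 and occupies 2 bytes.
Bytes at offsets 12..13: 0E 83.
Little-endian: lowest address holds the least-significant byte.
Reassemble most-significant byte first: 83 0E → 0x830E.
0x830E = 33550.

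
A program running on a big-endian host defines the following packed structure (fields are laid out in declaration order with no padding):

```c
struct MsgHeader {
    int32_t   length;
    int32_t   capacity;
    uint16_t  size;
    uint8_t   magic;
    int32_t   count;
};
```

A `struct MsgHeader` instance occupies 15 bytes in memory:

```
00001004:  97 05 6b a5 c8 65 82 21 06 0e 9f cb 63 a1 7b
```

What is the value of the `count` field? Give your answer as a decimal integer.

-882663045

`count` follows `length` (4 B), `capacity` (4 B), `size` (2 B), `magic` (1 B), so it starts at offset 4 + 4 + 2 + 1 = 11 and occupies 4 bytes.
Bytes at offsets 11..14: CB 63 A1 7B.
Big-endian: lowest address holds the most-significant byte.
The bytes are already most-significant first: 0xCB63A17B.
Top bit is set, so as a signed 32-bit value this is 0xCB63A17B − 2^32 = -882663045.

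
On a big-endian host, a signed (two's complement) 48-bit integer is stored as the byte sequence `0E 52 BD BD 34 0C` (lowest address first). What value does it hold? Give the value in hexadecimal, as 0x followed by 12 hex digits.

Big-endian: lowest address holds the most-significant byte.
The bytes are already most-significant first: 0x0E52BDBD340C.

0x0E52BDBD340C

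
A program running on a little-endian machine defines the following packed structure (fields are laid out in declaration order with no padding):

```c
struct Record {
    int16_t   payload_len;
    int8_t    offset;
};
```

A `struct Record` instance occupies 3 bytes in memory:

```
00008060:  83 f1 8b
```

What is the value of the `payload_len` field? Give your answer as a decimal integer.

-3709

`payload_len` is the first field, at byte offset 0, occupying 2 bytes.
Bytes at offsets 0..1: 83 F1.
Little-endian: lowest address holds the least-significant byte.
Reassemble most-significant byte first: F1 83 → 0xF183.
Top bit is set, so as a signed 16-bit value this is 0xF183 − 2^16 = -3709.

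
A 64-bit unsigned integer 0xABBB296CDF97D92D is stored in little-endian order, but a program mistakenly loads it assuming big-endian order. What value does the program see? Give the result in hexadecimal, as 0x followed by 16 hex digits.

Stored little-endian, the bytes at ascending addresses are 2D D9 97 DF 6C 29 BB AB.
Read back as big-endian, the last byte is least significant, giving 0x2DD997DF6C29BBAB.

0x2DD997DF6C29BBAB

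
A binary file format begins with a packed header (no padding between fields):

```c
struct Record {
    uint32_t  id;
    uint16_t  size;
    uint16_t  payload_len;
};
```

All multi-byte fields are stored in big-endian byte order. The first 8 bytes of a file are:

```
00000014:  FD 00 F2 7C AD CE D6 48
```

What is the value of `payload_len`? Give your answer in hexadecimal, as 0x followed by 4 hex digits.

`payload_len` follows `id` (4 B), `size` (2 B), so it starts at offset 4 + 2 = 6 and occupies 2 bytes.
Bytes at offsets 6..7: D6 48.
Big-endian: lowest address holds the most-significant byte.
The bytes are already most-significant first: 0xD648.

0xD648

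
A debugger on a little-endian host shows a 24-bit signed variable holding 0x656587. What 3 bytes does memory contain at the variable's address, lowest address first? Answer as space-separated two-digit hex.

87 65 65

Split into bytes (most-significant first): 65 65 87.
In little-endian order the low byte comes first in memory.
So at ascending addresses the bytes are 87 65 65.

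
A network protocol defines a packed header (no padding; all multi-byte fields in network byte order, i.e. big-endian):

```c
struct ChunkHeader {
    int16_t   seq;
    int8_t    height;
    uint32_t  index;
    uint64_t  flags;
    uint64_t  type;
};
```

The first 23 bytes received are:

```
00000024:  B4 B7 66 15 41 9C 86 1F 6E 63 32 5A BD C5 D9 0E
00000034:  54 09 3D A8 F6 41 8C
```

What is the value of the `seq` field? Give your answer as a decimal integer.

`seq` is the first field, at byte offset 0, occupying 2 bytes.
Bytes at offsets 0..1: B4 B7.
Big-endian: lowest address holds the most-significant byte.
The bytes are already most-significant first: 0xB4B7.
Top bit is set, so as a signed 16-bit value this is 0xB4B7 − 2^16 = -19273.

-19273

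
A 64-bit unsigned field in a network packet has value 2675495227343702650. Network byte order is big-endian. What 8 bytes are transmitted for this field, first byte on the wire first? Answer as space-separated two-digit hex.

2675495227343702650 in hexadecimal, padded to 64 bits, is 0x252144BBE0130A7A.
Split into bytes (most-significant first): 25 21 44 BB E0 13 0A 7A.
In big-endian order the high byte comes first in memory.
So the memory order matches the most-significant-first order: 25 21 44 BB E0 13 0A 7A.

25 21 44 BB E0 13 0A 7A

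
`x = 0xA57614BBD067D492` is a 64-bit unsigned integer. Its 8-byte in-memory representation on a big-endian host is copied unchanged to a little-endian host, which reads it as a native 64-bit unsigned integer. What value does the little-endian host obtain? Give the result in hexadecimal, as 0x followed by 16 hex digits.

Stored big-endian, the bytes at ascending addresses are A5 76 14 BB D0 67 D4 92.
Read back as little-endian, the first byte is least significant, giving 0x92D467D0BB1476A5.

0x92D467D0BB1476A5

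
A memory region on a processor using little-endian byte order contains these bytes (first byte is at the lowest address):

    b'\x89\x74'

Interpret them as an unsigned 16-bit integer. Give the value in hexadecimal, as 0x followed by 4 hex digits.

0x7489

Little-endian: lowest address holds the least-significant byte.
Reassemble most-significant byte first: 74 89 → 0x7489.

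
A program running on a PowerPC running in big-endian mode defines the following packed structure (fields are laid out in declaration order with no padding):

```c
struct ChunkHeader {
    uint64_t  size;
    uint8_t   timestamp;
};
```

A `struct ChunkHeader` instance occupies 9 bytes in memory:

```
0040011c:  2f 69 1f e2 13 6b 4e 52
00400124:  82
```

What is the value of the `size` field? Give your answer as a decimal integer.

3416296848186101330

`size` is the first field, at byte offset 0, occupying 8 bytes.
Bytes at offsets 0..7: 2F 69 1F E2 13 6B 4E 52.
Big-endian stores the most-significant byte at the lowest address.
The bytes are already most-significant first: 0x2F691FE2136B4E52.
0x2F691FE2136B4E52 = 3416296848186101330.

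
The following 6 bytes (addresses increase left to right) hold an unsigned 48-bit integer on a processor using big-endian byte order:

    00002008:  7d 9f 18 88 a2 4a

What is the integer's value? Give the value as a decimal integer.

Big-endian: lowest address holds the most-significant byte.
The bytes are already most-significant first: 0x7D9F1888A24A.
0x7D9F1888A24A = 138122264879690.

138122264879690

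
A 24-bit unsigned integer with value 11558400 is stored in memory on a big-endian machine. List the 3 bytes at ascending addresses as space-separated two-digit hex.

B0 5E 00

11558400 in hexadecimal, padded to 24 bits, is 0xB05E00.
Split into bytes (most-significant first): B0 5E 00.
Big-endian: lowest address holds the most-significant byte.
So the memory order matches the most-significant-first order: B0 5E 00.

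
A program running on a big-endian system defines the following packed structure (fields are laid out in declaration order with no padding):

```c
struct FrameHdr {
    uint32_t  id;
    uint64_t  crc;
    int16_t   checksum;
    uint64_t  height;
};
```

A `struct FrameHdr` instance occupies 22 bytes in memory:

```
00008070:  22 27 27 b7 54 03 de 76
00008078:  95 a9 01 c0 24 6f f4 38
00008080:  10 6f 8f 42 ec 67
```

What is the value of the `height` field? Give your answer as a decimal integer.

`height` follows `id` (4 B), `crc` (8 B), `checksum` (2 B), so it starts at offset 4 + 8 + 2 = 14 and occupies 8 bytes.
Bytes at offsets 14..21: F4 38 10 6F 8F 42 EC 67.
Big-endian stores the most-significant byte at the lowest address.
The bytes are already most-significant first: 0xF438106F8F42EC67.
0xF438106F8F42EC67 = 17597833615281155175.

17597833615281155175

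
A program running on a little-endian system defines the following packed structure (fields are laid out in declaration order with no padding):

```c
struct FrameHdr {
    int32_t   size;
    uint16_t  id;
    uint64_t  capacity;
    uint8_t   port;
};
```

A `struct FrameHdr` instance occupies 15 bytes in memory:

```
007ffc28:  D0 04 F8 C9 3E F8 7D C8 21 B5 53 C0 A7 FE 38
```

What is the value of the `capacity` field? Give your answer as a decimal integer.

18349846672498083965

`capacity` follows `size` (4 B), `id` (2 B), so it starts at offset 4 + 2 = 6 and occupies 8 bytes.
Bytes at offsets 6..13: 7D C8 21 B5 53 C0 A7 FE.
Little-endian: lowest address holds the least-significant byte.
Reassemble most-significant byte first: FE A7 C0 53 B5 21 C8 7D → 0xFEA7C053B521C87D.
0xFEA7C053B521C87D = 18349846672498083965.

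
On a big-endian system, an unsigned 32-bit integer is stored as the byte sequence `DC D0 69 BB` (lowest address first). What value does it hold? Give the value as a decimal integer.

3704646075

In big-endian order the high byte comes first in memory.
The bytes are already most-significant first: 0xDCD069BB.
0xDCD069BB = 3704646075.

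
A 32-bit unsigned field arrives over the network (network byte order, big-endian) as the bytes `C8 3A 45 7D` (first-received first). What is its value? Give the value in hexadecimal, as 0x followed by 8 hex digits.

Big-endian: lowest address holds the most-significant byte.
The bytes are already most-significant first: 0xC83A457D.

0xC83A457D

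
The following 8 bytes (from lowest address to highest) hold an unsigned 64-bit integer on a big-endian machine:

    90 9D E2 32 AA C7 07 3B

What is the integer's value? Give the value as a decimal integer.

10420733820046608187

In big-endian order the high byte comes first in memory.
The bytes are already most-significant first: 0x909DE232AAC7073B.
0x909DE232AAC7073B = 10420733820046608187.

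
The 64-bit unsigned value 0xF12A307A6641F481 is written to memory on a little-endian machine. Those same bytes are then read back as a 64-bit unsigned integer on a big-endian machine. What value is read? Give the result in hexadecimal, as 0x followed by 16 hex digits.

Stored little-endian, the bytes at ascending addresses are 81 F4 41 66 7A 30 2A F1.
Read back as big-endian, the last byte is least significant, giving 0x81F441667A302AF1.

0x81F441667A302AF1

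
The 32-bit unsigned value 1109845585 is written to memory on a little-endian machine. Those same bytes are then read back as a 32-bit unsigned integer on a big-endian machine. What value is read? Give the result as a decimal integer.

1109845585 in 32-bit hexadecimal is 0x4226E651.
Stored little-endian, the bytes at ascending addresses are 51 E6 26 42.
Read back as big-endian, the last byte is least significant, giving 0x51E62642.
0x51E62642 = 1374037570.

1374037570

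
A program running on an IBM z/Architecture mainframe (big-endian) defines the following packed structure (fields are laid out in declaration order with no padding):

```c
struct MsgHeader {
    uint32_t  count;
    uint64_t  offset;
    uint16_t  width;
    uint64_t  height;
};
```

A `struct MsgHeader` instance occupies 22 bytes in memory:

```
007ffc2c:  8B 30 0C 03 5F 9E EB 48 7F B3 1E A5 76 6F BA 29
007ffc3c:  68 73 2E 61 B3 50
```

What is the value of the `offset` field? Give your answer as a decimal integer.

`offset` follows `count` (4 bytes), so it starts at byte offset 4 and occupies 8 bytes.
Bytes at offsets 4..11: 5F 9E EB 48 7F B3 1E A5.
Big-endian stores the most-significant byte at the lowest address.
The bytes are already most-significant first: 0x5F9EEB487FB31EA5.
0x5F9EEB487FB31EA5 = 6890203176536055461.

6890203176536055461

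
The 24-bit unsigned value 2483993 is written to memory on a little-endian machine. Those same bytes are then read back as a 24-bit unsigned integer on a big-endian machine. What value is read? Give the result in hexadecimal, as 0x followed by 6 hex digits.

2483993 in 24-bit hexadecimal is 0x25E719.
Stored little-endian, the bytes at ascending addresses are 19 E7 25.
Read back as big-endian, the last byte is least significant, giving 0x19E725.

0x19E725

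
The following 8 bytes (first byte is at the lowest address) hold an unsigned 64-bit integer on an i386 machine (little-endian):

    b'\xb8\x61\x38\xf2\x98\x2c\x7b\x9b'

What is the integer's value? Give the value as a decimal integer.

11203597533424673208

Little-endian stores the least-significant byte at the lowest address.
Reassemble most-significant byte first: 9B 7B 2C 98 F2 38 61 B8 → 0x9B7B2C98F23861B8.
0x9B7B2C98F23861B8 = 11203597533424673208.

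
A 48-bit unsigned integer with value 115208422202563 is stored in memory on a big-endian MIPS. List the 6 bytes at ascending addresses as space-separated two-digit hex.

115208422202563 in hexadecimal, padded to 48 bits, is 0x68C80D149CC3.
Split into bytes (most-significant first): 68 C8 0D 14 9C C3.
In big-endian order the high byte comes first in memory.
So the memory order matches the most-significant-first order: 68 C8 0D 14 9C C3.

68 C8 0D 14 9C C3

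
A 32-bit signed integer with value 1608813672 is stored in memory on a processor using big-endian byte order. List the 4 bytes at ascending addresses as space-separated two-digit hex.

1608813672 in hexadecimal, padded to 32 bits, is 0x5FE48C68.
Split into bytes (most-significant first): 5F E4 8C 68.
Big-endian: lowest address holds the most-significant byte.
So the memory order matches the most-significant-first order: 5F E4 8C 68.

5F E4 8C 68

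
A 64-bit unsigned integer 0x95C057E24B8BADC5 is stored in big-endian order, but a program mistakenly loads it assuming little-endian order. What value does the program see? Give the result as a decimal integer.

Stored big-endian, the bytes at ascending addresses are 95 C0 57 E2 4B 8B AD C5.
Read back as little-endian, the first byte is least significant, giving 0xC5AD8B4BE257C095.
0xC5AD8B4BE257C095 = 14244194354478956693.

14244194354478956693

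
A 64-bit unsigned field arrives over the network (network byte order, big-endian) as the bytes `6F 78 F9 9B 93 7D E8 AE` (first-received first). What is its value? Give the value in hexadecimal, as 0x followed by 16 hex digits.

In big-endian order the high byte comes first in memory.
The bytes are already most-significant first: 0x6F78F99B937DE8AE.

0x6F78F99B937DE8AE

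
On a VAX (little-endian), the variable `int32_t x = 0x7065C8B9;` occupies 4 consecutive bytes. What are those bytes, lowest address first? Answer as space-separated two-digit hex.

B9 C8 65 70

Split into bytes (most-significant first): 70 65 C8 B9.
Little-endian stores the least-significant byte at the lowest address.
So at ascending addresses the bytes are B9 C8 65 70.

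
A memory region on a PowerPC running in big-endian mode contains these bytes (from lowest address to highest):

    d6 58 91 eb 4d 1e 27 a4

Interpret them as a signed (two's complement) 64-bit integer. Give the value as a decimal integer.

-3001488711845271644

Big-endian stores the most-significant byte at the lowest address.
The bytes are already most-significant first: 0xD65891EB4D1E27A4.
Top bit is set, so as a signed 64-bit value this is 0xD65891EB4D1E27A4 − 2^64 = -3001488711845271644.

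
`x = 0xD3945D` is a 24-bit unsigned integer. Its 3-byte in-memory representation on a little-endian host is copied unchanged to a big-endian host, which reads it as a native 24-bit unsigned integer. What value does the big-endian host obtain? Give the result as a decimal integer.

Stored little-endian, the bytes at ascending addresses are 5D 94 D3.
Read back as big-endian, the last byte is least significant, giving 0x5D94D3.
0x5D94D3 = 6132947.

6132947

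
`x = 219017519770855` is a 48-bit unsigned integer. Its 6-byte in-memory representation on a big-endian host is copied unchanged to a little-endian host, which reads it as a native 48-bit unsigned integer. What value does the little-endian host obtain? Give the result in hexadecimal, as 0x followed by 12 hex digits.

0xE72C77FD31C7

219017519770855 in 48-bit hexadecimal is 0xC731FD772CE7.
Stored big-endian, the bytes at ascending addresses are C7 31 FD 77 2C E7.
Read back as little-endian, the first byte is least significant, giving 0xE72C77FD31C7.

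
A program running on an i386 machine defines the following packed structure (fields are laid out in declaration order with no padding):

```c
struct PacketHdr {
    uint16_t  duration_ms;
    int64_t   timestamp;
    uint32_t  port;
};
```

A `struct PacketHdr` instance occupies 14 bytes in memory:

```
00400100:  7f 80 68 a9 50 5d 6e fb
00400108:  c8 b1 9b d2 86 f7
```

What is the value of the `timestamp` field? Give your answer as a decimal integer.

`timestamp` follows `duration_ms` (2 bytes), so it starts at byte offset 2 and occupies 8 bytes.
Bytes at offsets 2..9: 68 A9 50 5D 6E FB C8 B1.
Little-endian: lowest address holds the least-significant byte.
Reassemble most-significant byte first: B1 C8 FB 6E 5D 50 A9 68 → 0xB1C8FB6E5D50A968.
Top bit is set, so as a signed 64-bit value this is 0xB1C8FB6E5D50A968 − 2^64 = -5635978482223634072.

-5635978482223634072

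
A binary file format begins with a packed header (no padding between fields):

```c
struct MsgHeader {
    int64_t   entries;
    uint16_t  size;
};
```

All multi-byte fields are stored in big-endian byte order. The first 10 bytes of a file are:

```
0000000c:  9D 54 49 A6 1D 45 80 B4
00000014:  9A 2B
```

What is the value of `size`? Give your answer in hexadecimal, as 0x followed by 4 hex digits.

`size` follows `entries` (8 bytes), so it starts at byte offset 8 and occupies 2 bytes.
Bytes at offsets 8..9: 9A 2B.
In big-endian order the high byte comes first in memory.
The bytes are already most-significant first: 0x9A2B.

0x9A2B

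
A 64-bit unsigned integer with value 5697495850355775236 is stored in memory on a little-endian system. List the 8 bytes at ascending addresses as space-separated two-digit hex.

5697495850355775236 in hexadecimal, padded to 64 bits, is 0x4F11924A0DB7D704.
Split into bytes (most-significant first): 4F 11 92 4A 0D B7 D7 04.
Little-endian: lowest address holds the least-significant byte.
So at ascending addresses the bytes are 04 D7 B7 0D 4A 92 11 4F.

04 D7 B7 0D 4A 92 11 4F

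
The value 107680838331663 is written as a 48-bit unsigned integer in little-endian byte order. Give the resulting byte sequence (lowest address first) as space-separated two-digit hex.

107680838331663 in hexadecimal, padded to 48 bits, is 0x61EF661E2D0F.
Split into bytes (most-significant first): 61 EF 66 1E 2D 0F.
Little-endian: lowest address holds the least-significant byte.
So at ascending addresses the bytes are 0F 2D 1E 66 EF 61.

0F 2D 1E 66 EF 61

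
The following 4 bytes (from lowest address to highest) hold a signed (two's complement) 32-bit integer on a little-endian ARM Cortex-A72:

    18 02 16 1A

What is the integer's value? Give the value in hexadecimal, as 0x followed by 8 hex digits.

0x1A160218

Little-endian: lowest address holds the least-significant byte.
Reassemble most-significant byte first: 1A 16 02 18 → 0x1A160218.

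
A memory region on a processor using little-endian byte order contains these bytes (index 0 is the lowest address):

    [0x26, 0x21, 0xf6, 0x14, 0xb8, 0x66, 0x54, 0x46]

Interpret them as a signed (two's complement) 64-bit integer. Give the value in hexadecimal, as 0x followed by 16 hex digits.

0x465466B814F62126

Little-endian stores the least-significant byte at the lowest address.
Reassemble most-significant byte first: 46 54 66 B8 14 F6 21 26 → 0x465466B814F62126.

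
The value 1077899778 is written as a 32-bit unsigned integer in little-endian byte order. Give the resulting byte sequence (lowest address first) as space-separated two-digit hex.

02 72 3F 40

1077899778 in hexadecimal, padded to 32 bits, is 0x403F7202.
Split into bytes (most-significant first): 40 3F 72 02.
Little-endian stores the least-significant byte at the lowest address.
So at ascending addresses the bytes are 02 72 3F 40.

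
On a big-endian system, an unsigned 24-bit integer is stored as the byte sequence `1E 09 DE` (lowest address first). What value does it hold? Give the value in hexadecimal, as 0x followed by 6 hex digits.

0x1E09DE

Big-endian: lowest address holds the most-significant byte.
The bytes are already most-significant first: 0x1E09DE.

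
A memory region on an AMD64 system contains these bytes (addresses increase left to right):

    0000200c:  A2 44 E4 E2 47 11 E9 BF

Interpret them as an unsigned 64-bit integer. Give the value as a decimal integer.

13828603131264779426

Little-endian: lowest address holds the least-significant byte.
Reassemble most-significant byte first: BF E9 11 47 E2 E4 44 A2 → 0xBFE91147E2E444A2.
0xBFE91147E2E444A2 = 13828603131264779426.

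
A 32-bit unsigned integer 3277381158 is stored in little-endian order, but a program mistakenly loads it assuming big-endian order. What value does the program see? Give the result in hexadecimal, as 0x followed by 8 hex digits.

0x26DE58C3

3277381158 in 32-bit hexadecimal is 0xC358DE26.
Stored little-endian, the bytes at ascending addresses are 26 DE 58 C3.
Read back as big-endian, the last byte is least significant, giving 0x26DE58C3.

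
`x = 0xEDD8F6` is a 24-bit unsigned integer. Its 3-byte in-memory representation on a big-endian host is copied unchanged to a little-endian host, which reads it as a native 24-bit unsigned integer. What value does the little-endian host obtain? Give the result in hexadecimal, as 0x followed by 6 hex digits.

Stored big-endian, the bytes at ascending addresses are ED D8 F6.
Read back as little-endian, the first byte is least significant, giving 0xF6D8ED.

0xF6D8ED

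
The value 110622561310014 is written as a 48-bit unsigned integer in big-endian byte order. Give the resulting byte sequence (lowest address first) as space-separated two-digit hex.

64 9C 52 78 95 3E

110622561310014 in hexadecimal, padded to 48 bits, is 0x649C5278953E.
Split into bytes (most-significant first): 64 9C 52 78 95 3E.
Big-endian: lowest address holds the most-significant byte.
So the memory order matches the most-significant-first order: 64 9C 52 78 95 3E.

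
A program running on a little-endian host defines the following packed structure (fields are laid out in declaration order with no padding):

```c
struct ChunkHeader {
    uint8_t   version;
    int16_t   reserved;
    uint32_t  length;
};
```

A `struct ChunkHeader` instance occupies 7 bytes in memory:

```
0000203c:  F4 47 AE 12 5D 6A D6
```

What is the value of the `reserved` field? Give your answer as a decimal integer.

`reserved` follows `version` (1 byte), so it starts at byte offset 1 and occupies 2 bytes.
Bytes at offsets 1..2: 47 AE.
Little-endian: lowest address holds the least-significant byte.
Reassemble most-significant byte first: AE 47 → 0xAE47.
Top bit is set, so as a signed 16-bit value this is 0xAE47 − 2^16 = -20921.

-20921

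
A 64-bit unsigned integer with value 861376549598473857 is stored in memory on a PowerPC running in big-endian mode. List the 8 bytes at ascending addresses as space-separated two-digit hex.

0B F4 39 68 78 AB 2E 81

861376549598473857 in hexadecimal, padded to 64 bits, is 0x0BF4396878AB2E81.
Split into bytes (most-significant first): 0B F4 39 68 78 AB 2E 81.
Big-endian: lowest address holds the most-significant byte.
So the memory order matches the most-significant-first order: 0B F4 39 68 78 AB 2E 81.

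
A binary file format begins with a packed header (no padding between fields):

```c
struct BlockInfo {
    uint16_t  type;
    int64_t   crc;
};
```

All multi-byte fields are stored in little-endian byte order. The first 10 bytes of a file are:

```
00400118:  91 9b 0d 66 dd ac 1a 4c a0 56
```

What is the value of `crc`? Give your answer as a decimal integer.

6242072760988558861

`crc` follows `type` (2 bytes), so it starts at byte offset 2 and occupies 8 bytes.
Bytes at offsets 2..9: 0D 66 DD AC 1A 4C A0 56.
In little-endian order the low byte comes first in memory.
Reassemble most-significant byte first: 56 A0 4C 1A AC DD 66 0D → 0x56A04C1AACDD660D.
0x56A04C1AACDD660D = 6242072760988558861.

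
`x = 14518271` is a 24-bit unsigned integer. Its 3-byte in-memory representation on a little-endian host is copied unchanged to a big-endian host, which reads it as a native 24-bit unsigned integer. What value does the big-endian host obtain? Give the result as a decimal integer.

14518271 in 24-bit hexadecimal is 0xDD87FF.
Stored little-endian, the bytes at ascending addresses are FF 87 DD.
Read back as big-endian, the last byte is least significant, giving 0xFF87DD.
0xFF87DD = 16746461.

16746461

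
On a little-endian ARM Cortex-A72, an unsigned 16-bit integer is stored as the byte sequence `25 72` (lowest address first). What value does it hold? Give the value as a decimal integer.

In little-endian order the low byte comes first in memory.
Reassemble most-significant byte first: 72 25 → 0x7225.
0x7225 = 29221.

29221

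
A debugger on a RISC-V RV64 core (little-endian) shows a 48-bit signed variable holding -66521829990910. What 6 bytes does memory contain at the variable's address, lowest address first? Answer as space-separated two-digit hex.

Two's complement of -66521829990910 in 48 bits: 66521829990910 = 0x3C80520BE1FE; invert → 0xC37FADF41E01; add 1 → 0xC37FADF41E02.
Split into bytes (most-significant first): C3 7F AD F4 1E 02.
Little-endian stores the least-significant byte at the lowest address.
So at ascending addresses the bytes are 02 1E F4 AD 7F C3.

02 1E F4 AD 7F C3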